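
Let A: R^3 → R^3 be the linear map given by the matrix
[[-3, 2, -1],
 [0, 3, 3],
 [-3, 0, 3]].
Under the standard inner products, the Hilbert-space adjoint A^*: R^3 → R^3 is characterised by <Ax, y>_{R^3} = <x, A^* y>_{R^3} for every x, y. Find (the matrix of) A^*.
A^* = A^T =
[[-3, 0, -3],
 [2, 3, 0],
 [-1, 3, 3]]

For real matrices with standard dot products, the defining identity <Ax, y> = <x, A^* y> gives (Ax)^T y = x^T (A^*) y, i.e. x^T A^T y = x^T (A^*) y. Since this holds for all x, y, we must have A^* = A^T. Therefore
A^* =
[[-3, 0, -3],
 [2, 3, 0],
 [-1, 3, 3]].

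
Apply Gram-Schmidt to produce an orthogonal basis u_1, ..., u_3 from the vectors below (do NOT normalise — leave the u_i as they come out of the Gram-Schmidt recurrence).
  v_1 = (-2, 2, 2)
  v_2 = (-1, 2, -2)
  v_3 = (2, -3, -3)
Orthogonal basis:
  u_1 = (-2, 2, 2)
  u_2 = (-2/3, 5/3, -7/3)
  u_3 = (-8/13, -6/13, -2/13)

Apply the Gram-Schmidt recurrence
  u_1 = v_1
  u_i = v_i − Σ_{j<i} ((v_i · u_j) / (u_j · u_j)) · u_j.

Step by step this gives:
  u_1 = (-2, 2, 2)
  u_2 = (-2/3, 5/3, -7/3)
  u_3 = (-8/13, -6/13, -2/13)

Orthogonality check:
  u_2 · u_1 = 0 (should be 0)
  u_3 · u_1 = 0 (should be 0)
  u_3 · u_2 = 0 (should be 0)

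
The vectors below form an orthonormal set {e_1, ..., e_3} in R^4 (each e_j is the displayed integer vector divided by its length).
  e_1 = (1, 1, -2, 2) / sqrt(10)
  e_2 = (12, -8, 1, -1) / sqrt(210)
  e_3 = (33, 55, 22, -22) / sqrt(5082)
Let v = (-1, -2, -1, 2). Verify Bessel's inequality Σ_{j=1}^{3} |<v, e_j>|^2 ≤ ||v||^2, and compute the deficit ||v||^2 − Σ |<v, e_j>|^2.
Σ |<v, e_j>|^2 = 19/2; ||v||^2 = 10; deficit = 1/2

Write each e_j = u_j / sqrt(<u_j, u_j>) where u_j is the displayed integer vector. Then <v, e_j> = <v, u_j> / sqrt(<u_j, u_j>), so |<v, e_j>|^2 = <v, u_j>^2 / <u_j, u_j>.
Coefficients: <v, e_1> = 3/sqrt(10), <v, e_2> = 1/sqrt(210), <v, e_3> = -209/sqrt(5082).
Square and sum: Σ |<v, e_j>|^2 = 19/2.
Compute ||v||^2 = v·v = 10.
Deficit = 10 − 19/2 = 1/2 ≥ 0, confirming Bessel's inequality. (The deficit equals ||v − Σ <v,e_j> e_j||^2, the squared distance from v to span{e_j}.)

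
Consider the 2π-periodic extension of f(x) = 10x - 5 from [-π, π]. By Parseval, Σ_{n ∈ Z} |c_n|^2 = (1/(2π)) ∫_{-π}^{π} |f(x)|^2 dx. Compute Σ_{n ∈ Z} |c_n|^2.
Σ |c_n|^2 = 100π^2/3 + 25

Expand and integrate term by term over [-π, π]:
  ∫ (10x)^2 dx = 100·(2π^3/3); ∫ 2·10·(-5)·x dx = 0 (odd integrand); ∫ (-5)^2 dx = 25·2π.
So (1/(2π)) ∫_{-π}^{π} (10x - 5)^2 dx = 100π^2/3 + 25 = 100π^2/3 + 25.
Parseval ⇒ Σ |c_n|^2 = 100π^2/3 + 25.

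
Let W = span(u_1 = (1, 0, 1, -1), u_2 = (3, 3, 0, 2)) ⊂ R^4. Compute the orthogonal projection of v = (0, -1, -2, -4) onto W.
proj_W(v) = (-10/13, -21/13, 11/13, -25/13)

Set up U = [u_1 | ... | u_2] ∈ R^(4×2). The projector onto W = col(U) is P = U (U^T U)^(-1) U^T.
Compute U^T U =
  [3, 1]
  [1, 22],
and U^T v = (2, -11).
Solve U^T U · c = U^T v for the coefficients: c = (11/13, -7/13). The projection is proj_W(v) = U c.
Check: (v - proj_W(v)) · u_1 = 0  (should be 0).
Check: (v - proj_W(v)) · u_2 = 0  (should be 0).
Result: proj_W(v) = (-10/13, -21/13, 11/13, -25/13).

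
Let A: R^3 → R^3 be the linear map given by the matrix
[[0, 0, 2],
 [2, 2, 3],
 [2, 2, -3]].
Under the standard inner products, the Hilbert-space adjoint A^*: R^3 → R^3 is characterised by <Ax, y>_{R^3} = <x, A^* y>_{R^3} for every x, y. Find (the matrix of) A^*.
A^* = A^T =
[[0, 2, 2],
 [0, 2, 2],
 [2, 3, -3]]

For real matrices with standard dot products, the defining identity <Ax, y> = <x, A^* y> gives (Ax)^T y = x^T (A^*) y, i.e. x^T A^T y = x^T (A^*) y. Since this holds for all x, y, we must have A^* = A^T. Therefore
A^* =
[[0, 2, 2],
 [0, 2, 2],
 [2, 3, -3]].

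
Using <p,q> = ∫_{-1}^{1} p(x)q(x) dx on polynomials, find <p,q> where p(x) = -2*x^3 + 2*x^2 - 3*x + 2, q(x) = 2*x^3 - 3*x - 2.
<p,q> = -122/21

Expand the product: p(x)·q(x) = -4*x^6 + 4*x^5 + 2*x^3 + 5*x^2 - 4.
∫_{-1}^{1} of each monomial x^k gives [2/(k+1) if k even, 0 if k odd]. Integrating term-by-term (or equivalently evaluating the antiderivative F(x) = -4*x^7/7 + 2*x^6/3 + x^4/2 + 5*x^3/3 - 4*x at the endpoints):
  F(1) − F(−1) = -73/42 − (57/14) = -122/21.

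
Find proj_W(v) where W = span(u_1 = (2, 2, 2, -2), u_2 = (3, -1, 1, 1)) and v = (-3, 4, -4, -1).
proj_W(v) = (-48/11, 20/11, -14/11, -20/11)

Set up U = [u_1 | ... | u_2] ∈ R^(4×2). The projector onto W = col(U) is P = U (U^T U)^(-1) U^T.
Compute U^T U =
  [16, 4]
  [4, 12],
and U^T v = (-4, -18).
Solve U^T U · c = U^T v for the coefficients: c = (3/22, -17/11). The projection is proj_W(v) = U c.
Check: (v - proj_W(v)) · u_1 = 0  (should be 0).
Check: (v - proj_W(v)) · u_2 = 0  (should be 0).
Result: proj_W(v) = (-48/11, 20/11, -14/11, -20/11).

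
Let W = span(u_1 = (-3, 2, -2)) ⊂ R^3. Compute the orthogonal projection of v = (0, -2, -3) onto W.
proj_W(v) = (-6/17, 4/17, -4/17)

Set up U = [u_1 | ... | u_1] ∈ R^(3×1). The projector onto W = col(U) is P = U (U^T U)^(-1) U^T.
Compute U^T U =
  [17],
and U^T v = (2).
Solve U^T U · c = U^T v for the coefficients: c = (2/17). The projection is proj_W(v) = U c.
Check: (v - proj_W(v)) · u_1 = 0  (should be 0).
Result: proj_W(v) = (-6/17, 4/17, -4/17).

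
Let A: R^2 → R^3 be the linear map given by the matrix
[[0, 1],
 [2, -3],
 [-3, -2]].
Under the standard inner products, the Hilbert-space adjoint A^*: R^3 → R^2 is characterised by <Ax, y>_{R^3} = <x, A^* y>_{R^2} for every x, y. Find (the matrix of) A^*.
A^* = A^T =
[[0, 2, -3],
 [1, -3, -2]]

For real matrices with standard dot products, the defining identity <Ax, y> = <x, A^* y> gives (Ax)^T y = x^T (A^*) y, i.e. x^T A^T y = x^T (A^*) y. Since this holds for all x, y, we must have A^* = A^T. Therefore
A^* =
[[0, 2, -3],
 [1, -3, -2]].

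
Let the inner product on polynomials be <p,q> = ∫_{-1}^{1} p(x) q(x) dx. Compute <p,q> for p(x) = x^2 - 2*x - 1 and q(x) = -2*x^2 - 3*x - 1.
<p,q> = 88/15

Expand the product: p(x)·q(x) = -2*x^4 + x^3 + 7*x^2 + 5*x + 1.
∫_{-1}^{1} of each monomial x^k gives [2/(k+1) if k even, 0 if k odd]. Integrating term-by-term (or equivalently evaluating the antiderivative F(x) = -2*x^5/5 + x^4/4 + 7*x^3/3 + 5*x^2/2 + x at the endpoints):
  F(1) − F(−1) = 341/60 − (-11/60) = 88/15.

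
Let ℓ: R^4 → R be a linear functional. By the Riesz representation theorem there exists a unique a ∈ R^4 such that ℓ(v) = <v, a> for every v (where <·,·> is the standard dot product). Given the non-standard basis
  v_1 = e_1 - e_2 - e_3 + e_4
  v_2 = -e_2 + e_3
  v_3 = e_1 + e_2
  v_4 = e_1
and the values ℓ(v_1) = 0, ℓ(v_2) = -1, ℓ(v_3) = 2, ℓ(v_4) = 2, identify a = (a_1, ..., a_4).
a = (2, 0, -1, -3)

Write a = (a_1, ..., a_4) in the standard basis. For each basis vector v_i, ℓ(v_i) = <v_i, a> is a linear equation in the a_j's. Collect the n equations into a matrix system V a = ℓ, where row i of V is v_i (expressed in the standard basis). Since V is invertible (lower-triangular with 1s on the diagonal, up to permutation), solve by back-substitution:
  V =
[[1, -1, -1, 1],
 [0, -1, 1, 0],
 [1, 1, 0, 0],
 [1, 0, 0, 0]]
  V a = (0, -1, 2, 2)
Solving gives a = (2, 0, -1, -3).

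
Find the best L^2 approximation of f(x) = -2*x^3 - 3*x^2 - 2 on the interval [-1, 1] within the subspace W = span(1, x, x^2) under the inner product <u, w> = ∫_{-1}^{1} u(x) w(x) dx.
g(x) = -3*x^2 - 6*x/5 - 2

The best approximation g ∈ W is the orthogonal projection of f onto W. Writing g = a_0 + a_1 x + a_2 x^2, the coefficients solve the normal equations G · a = b where
  G_{ij} = <φ_i, φ_j> and b_i = <f, φ_i>, with φ_0 = 1, φ_1 = x, φ_2 = x^2.
G =
  [2, 0, 2/3]
  [0, 2/3, 0]
  [2/3, 0, 2/5],
b = (-6, -4/5, -38/15).
Solving gives a_0 = -2, a_1 = -6/5, a_2 = -3, so
  g(x) = -3*x^2 - 6*x/5 - 2.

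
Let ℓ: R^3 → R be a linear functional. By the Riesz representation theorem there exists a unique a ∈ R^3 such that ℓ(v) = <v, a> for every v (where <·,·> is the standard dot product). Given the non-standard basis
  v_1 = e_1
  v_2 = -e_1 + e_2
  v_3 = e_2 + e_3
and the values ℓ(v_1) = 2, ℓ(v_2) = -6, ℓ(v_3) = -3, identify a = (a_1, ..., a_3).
a = (2, -4, 1)

Write a = (a_1, ..., a_3) in the standard basis. For each basis vector v_i, ℓ(v_i) = <v_i, a> is a linear equation in the a_j's. Collect the n equations into a matrix system V a = ℓ, where row i of V is v_i (expressed in the standard basis). Since V is invertible (lower-triangular with 1s on the diagonal, up to permutation), solve by back-substitution:
  V =
[[1, 0, 0],
 [-1, 1, 0],
 [0, 1, 1]]
  V a = (2, -6, -3)
Solving gives a = (2, -4, 1).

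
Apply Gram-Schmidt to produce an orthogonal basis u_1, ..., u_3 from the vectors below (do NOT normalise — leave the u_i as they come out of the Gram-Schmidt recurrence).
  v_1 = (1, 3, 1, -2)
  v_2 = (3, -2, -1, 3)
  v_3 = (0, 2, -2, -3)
Orthogonal basis:
  u_1 = (1, 3, 1, -2)
  u_2 = (11/3, 0, -1/3, 5/3)
  u_3 = (15/49, 0, -135/49, -60/49)

Apply the Gram-Schmidt recurrence
  u_1 = v_1
  u_i = v_i − Σ_{j<i} ((v_i · u_j) / (u_j · u_j)) · u_j.

Step by step this gives:
  u_1 = (1, 3, 1, -2)
  u_2 = (11/3, 0, -1/3, 5/3)
  u_3 = (15/49, 0, -135/49, -60/49)

Orthogonality check:
  u_2 · u_1 = 0 (should be 0)
  u_3 · u_1 = 0 (should be 0)
  u_3 · u_2 = 0 (should be 0)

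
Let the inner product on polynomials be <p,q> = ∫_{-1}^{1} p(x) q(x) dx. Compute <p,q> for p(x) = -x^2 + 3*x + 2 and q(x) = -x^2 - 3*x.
<p,q> = -104/15

Expand the product: p(x)·q(x) = x^4 - 11*x^2 - 6*x.
∫_{-1}^{1} of each monomial x^k gives [2/(k+1) if k even, 0 if k odd]. Integrating term-by-term (or equivalently evaluating the antiderivative F(x) = x^5/5 - 11*x^3/3 - 3*x^2 at the endpoints):
  F(1) − F(−1) = -97/15 − (7/15) = -104/15.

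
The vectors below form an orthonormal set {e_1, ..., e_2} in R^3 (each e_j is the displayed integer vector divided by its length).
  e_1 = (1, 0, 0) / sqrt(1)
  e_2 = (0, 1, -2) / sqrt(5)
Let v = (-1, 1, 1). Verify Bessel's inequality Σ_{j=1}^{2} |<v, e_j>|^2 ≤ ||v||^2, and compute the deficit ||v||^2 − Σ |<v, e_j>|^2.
Σ |<v, e_j>|^2 = 6/5; ||v||^2 = 3; deficit = 9/5

Write each e_j = u_j / sqrt(<u_j, u_j>) where u_j is the displayed integer vector. Then <v, e_j> = <v, u_j> / sqrt(<u_j, u_j>), so |<v, e_j>|^2 = <v, u_j>^2 / <u_j, u_j>.
Coefficients: <v, e_1> = -1/sqrt(1), <v, e_2> = -1/sqrt(5).
Square and sum: Σ |<v, e_j>|^2 = 6/5.
Compute ||v||^2 = v·v = 3.
Deficit = 3 − 6/5 = 9/5 ≥ 0, confirming Bessel's inequality. (The deficit equals ||v − Σ <v,e_j> e_j||^2, the squared distance from v to span{e_j}.)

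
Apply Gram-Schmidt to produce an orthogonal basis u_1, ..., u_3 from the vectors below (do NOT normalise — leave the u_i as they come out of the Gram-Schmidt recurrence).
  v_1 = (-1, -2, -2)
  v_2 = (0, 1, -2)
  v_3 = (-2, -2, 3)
Orthogonal basis:
  u_1 = (-1, -2, -2)
  u_2 = (2/9, 13/9, -14/9)
  u_3 = (-66/41, 22/41, 11/41)

Apply the Gram-Schmidt recurrence
  u_1 = v_1
  u_i = v_i − Σ_{j<i} ((v_i · u_j) / (u_j · u_j)) · u_j.

Step by step this gives:
  u_1 = (-1, -2, -2)
  u_2 = (2/9, 13/9, -14/9)
  u_3 = (-66/41, 22/41, 11/41)

Orthogonality check:
  u_2 · u_1 = 0 (should be 0)
  u_3 · u_1 = 0 (should be 0)
  u_3 · u_2 = 0 (should be 0)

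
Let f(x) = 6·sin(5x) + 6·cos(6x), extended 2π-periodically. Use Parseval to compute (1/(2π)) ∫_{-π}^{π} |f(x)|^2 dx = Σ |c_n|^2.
Σ |c_n|^2 = 36

Expand |f|^2 and use orthogonality of {sin(nx), cos(mx)} on [-π, π]:
  ∫_{-π}^{π} sin(nx)^2 dx = π, ∫ cos(mx)^2 dx = π, and cross terms integrate to 0.
So ∫_{-π}^{π} f(x)^2 dx = 6^2 · π + 6^2 · π = (36 + 36)π.
Divide by 2π: (36 + 36)/2 = 36.
By Parseval, this equals Σ |c_n|^2.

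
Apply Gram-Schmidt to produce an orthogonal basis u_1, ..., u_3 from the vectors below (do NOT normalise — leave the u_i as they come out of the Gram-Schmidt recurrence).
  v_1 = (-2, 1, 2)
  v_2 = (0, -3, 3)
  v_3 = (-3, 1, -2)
Orthogonal basis:
  u_1 = (-2, 1, 2)
  u_2 = (2/3, -10/3, 7/3)
  u_3 = (-33/17, -22/17, -22/17)

Apply the Gram-Schmidt recurrence
  u_1 = v_1
  u_i = v_i − Σ_{j<i} ((v_i · u_j) / (u_j · u_j)) · u_j.

Step by step this gives:
  u_1 = (-2, 1, 2)
  u_2 = (2/3, -10/3, 7/3)
  u_3 = (-33/17, -22/17, -22/17)

Orthogonality check:
  u_2 · u_1 = 0 (should be 0)
  u_3 · u_1 = 0 (should be 0)
  u_3 · u_2 = 0 (should be 0)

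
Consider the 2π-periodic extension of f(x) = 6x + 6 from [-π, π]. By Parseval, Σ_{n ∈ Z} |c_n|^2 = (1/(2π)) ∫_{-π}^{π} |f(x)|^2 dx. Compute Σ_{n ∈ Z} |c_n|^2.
Σ |c_n|^2 = 12π^2 + 36

Expand and integrate term by term over [-π, π]:
  ∫ (6x)^2 dx = 36·(2π^3/3); ∫ 2·6·(6)·x dx = 0 (odd integrand); ∫ 6^2 dx = 36·2π.
So (1/(2π)) ∫_{-π}^{π} (6x + 6)^2 dx = 36π^2/3 + 36 = 12π^2 + 36.
Parseval ⇒ Σ |c_n|^2 = 12π^2 + 36.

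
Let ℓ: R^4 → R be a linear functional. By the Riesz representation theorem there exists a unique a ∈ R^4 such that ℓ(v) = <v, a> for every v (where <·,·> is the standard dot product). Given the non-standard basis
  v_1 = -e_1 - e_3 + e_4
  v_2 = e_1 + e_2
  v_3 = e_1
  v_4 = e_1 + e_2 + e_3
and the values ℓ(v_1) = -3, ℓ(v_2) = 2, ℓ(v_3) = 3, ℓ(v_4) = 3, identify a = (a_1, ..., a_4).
a = (3, -1, 1, 1)

Write a = (a_1, ..., a_4) in the standard basis. For each basis vector v_i, ℓ(v_i) = <v_i, a> is a linear equation in the a_j's. Collect the n equations into a matrix system V a = ℓ, where row i of V is v_i (expressed in the standard basis). Since V is invertible (lower-triangular with 1s on the diagonal, up to permutation), solve by back-substitution:
  V =
[[-1, 0, -1, 1],
 [1, 1, 0, 0],
 [1, 0, 0, 0],
 [1, 1, 1, 0]]
  V a = (-3, 2, 3, 3)
Solving gives a = (3, -1, 1, 1).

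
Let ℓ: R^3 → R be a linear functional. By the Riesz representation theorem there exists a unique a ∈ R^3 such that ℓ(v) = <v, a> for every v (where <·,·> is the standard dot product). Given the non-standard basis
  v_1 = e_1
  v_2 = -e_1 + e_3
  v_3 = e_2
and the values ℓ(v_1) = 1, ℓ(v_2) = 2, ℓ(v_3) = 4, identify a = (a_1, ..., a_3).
a = (1, 4, 3)

Write a = (a_1, ..., a_3) in the standard basis. For each basis vector v_i, ℓ(v_i) = <v_i, a> is a linear equation in the a_j's. Collect the n equations into a matrix system V a = ℓ, where row i of V is v_i (expressed in the standard basis). Since V is invertible (lower-triangular with 1s on the diagonal, up to permutation), solve by back-substitution:
  V =
[[1, 0, 0],
 [-1, 0, 1],
 [0, 1, 0]]
  V a = (1, 2, 4)
Solving gives a = (1, 4, 3).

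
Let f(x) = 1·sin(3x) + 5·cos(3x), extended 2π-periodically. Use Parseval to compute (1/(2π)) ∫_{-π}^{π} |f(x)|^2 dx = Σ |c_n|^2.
Σ |c_n|^2 = 13

Expand |f|^2 and use orthogonality of {sin(nx), cos(mx)} on [-π, π]:
  ∫_{-π}^{π} sin(nx)^2 dx = π, ∫ cos(mx)^2 dx = π, and cross terms integrate to 0.
So ∫_{-π}^{π} f(x)^2 dx = 1^2 · π + 5^2 · π = (1 + 25)π.
Divide by 2π: (1 + 25)/2 = 13.
By Parseval, this equals Σ |c_n|^2.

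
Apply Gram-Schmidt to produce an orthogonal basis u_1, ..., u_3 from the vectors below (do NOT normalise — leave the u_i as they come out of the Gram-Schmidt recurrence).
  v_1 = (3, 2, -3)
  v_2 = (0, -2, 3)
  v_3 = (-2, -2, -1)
Orthogonal basis:
  u_1 = (3, 2, -3)
  u_2 = (39/22, -9/11, 27/22)
  u_3 = (0, -24/13, -16/13)

Apply the Gram-Schmidt recurrence
  u_1 = v_1
  u_i = v_i − Σ_{j<i} ((v_i · u_j) / (u_j · u_j)) · u_j.

Step by step this gives:
  u_1 = (3, 2, -3)
  u_2 = (39/22, -9/11, 27/22)
  u_3 = (0, -24/13, -16/13)

Orthogonality check:
  u_2 · u_1 = 0 (should be 0)
  u_3 · u_1 = 0 (should be 0)
  u_3 · u_2 = 0 (should be 0)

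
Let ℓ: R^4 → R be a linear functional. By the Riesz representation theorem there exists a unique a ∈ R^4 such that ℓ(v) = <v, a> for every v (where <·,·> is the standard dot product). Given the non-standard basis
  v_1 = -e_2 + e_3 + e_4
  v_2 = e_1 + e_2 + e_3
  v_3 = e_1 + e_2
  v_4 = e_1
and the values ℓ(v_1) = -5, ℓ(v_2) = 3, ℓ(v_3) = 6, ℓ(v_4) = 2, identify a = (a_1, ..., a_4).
a = (2, 4, -3, 2)

Write a = (a_1, ..., a_4) in the standard basis. For each basis vector v_i, ℓ(v_i) = <v_i, a> is a linear equation in the a_j's. Collect the n equations into a matrix system V a = ℓ, where row i of V is v_i (expressed in the standard basis). Since V is invertible (lower-triangular with 1s on the diagonal, up to permutation), solve by back-substitution:
  V =
[[0, -1, 1, 1],
 [1, 1, 1, 0],
 [1, 1, 0, 0],
 [1, 0, 0, 0]]
  V a = (-5, 3, 6, 2)
Solving gives a = (2, 4, -3, 2).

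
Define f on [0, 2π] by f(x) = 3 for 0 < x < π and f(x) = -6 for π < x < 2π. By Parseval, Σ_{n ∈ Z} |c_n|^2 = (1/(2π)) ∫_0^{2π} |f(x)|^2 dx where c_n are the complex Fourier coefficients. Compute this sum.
Σ |c_n|^2 = 45/2

Parseval equates the L^2 energy of f (normalised by 1/(2π)) with the ℓ^2 sum of its Fourier coefficients: (1/(2π)) ∫_0^{2π} |f|^2 = Σ |c_n|^2.
Compute the left side: (1/(2π)) [∫_0^π 3^2 dx + ∫_π^{2π} (-6)^2 dx] = (1/(2π)) · (9π + 36π) = (9 + 36)/2 = 45/2.
So Σ_{n ∈ Z} |c_n|^2 = 45/2.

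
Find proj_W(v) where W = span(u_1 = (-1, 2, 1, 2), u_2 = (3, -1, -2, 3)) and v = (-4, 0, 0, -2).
proj_W(v) = (-522/229, 144/229, 342/229, -576/229)

Set up U = [u_1 | ... | u_2] ∈ R^(4×2). The projector onto W = col(U) is P = U (U^T U)^(-1) U^T.
Compute U^T U =
  [10, -1]
  [-1, 23],
and U^T v = (0, -18).
Solve U^T U · c = U^T v for the coefficients: c = (-18/229, -180/229). The projection is proj_W(v) = U c.
Check: (v - proj_W(v)) · u_1 = 0  (should be 0).
Check: (v - proj_W(v)) · u_2 = 0  (should be 0).
Result: proj_W(v) = (-522/229, 144/229, 342/229, -576/229).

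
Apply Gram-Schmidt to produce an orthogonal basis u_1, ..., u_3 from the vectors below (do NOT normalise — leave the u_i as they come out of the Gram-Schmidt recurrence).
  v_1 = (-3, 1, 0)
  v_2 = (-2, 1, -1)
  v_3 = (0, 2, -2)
Orthogonal basis:
  u_1 = (-3, 1, 0)
  u_2 = (1/10, 3/10, -1)
  u_3 = (4/11, 12/11, 4/11)

Apply the Gram-Schmidt recurrence
  u_1 = v_1
  u_i = v_i − Σ_{j<i} ((v_i · u_j) / (u_j · u_j)) · u_j.

Step by step this gives:
  u_1 = (-3, 1, 0)
  u_2 = (1/10, 3/10, -1)
  u_3 = (4/11, 12/11, 4/11)

Orthogonality check:
  u_2 · u_1 = 0 (should be 0)
  u_3 · u_1 = 0 (should be 0)
  u_3 · u_2 = 0 (should be 0)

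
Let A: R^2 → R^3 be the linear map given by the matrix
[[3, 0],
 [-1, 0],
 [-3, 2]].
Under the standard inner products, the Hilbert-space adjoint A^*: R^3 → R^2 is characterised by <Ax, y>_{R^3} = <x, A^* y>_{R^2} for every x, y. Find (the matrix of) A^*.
A^* = A^T =
[[3, -1, -3],
 [0, 0, 2]]

For real matrices with standard dot products, the defining identity <Ax, y> = <x, A^* y> gives (Ax)^T y = x^T (A^*) y, i.e. x^T A^T y = x^T (A^*) y. Since this holds for all x, y, we must have A^* = A^T. Therefore
A^* =
[[3, -1, -3],
 [0, 0, 2]].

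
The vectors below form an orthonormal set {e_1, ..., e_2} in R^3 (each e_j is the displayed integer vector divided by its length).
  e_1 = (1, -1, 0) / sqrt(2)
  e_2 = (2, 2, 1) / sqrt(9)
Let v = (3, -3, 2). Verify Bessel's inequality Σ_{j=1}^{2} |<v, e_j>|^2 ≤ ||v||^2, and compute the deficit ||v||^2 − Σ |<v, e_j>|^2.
Σ |<v, e_j>|^2 = 166/9; ||v||^2 = 22; deficit = 32/9

Write each e_j = u_j / sqrt(<u_j, u_j>) where u_j is the displayed integer vector. Then <v, e_j> = <v, u_j> / sqrt(<u_j, u_j>), so |<v, e_j>|^2 = <v, u_j>^2 / <u_j, u_j>.
Coefficients: <v, e_1> = 6/sqrt(2), <v, e_2> = 2/sqrt(9).
Square and sum: Σ |<v, e_j>|^2 = 166/9.
Compute ||v||^2 = v·v = 22.
Deficit = 22 − 166/9 = 32/9 ≥ 0, confirming Bessel's inequality. (The deficit equals ||v − Σ <v,e_j> e_j||^2, the squared distance from v to span{e_j}.)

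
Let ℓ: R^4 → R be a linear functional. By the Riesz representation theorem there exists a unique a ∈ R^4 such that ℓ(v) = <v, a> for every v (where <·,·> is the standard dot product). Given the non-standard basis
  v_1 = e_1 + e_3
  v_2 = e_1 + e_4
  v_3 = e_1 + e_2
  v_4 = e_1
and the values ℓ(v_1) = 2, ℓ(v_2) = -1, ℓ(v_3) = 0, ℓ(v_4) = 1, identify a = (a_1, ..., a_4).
a = (1, -1, 1, -2)

Write a = (a_1, ..., a_4) in the standard basis. For each basis vector v_i, ℓ(v_i) = <v_i, a> is a linear equation in the a_j's. Collect the n equations into a matrix system V a = ℓ, where row i of V is v_i (expressed in the standard basis). Since V is invertible (lower-triangular with 1s on the diagonal, up to permutation), solve by back-substitution:
  V =
[[1, 0, 1, 0],
 [1, 0, 0, 1],
 [1, 1, 0, 0],
 [1, 0, 0, 0]]
  V a = (2, -1, 0, 1)
Solving gives a = (1, -1, 1, -2).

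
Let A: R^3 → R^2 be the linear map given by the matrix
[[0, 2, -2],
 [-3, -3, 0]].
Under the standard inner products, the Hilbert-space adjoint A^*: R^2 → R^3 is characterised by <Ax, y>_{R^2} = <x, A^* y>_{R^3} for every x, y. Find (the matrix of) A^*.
A^* = A^T =
[[0, -3],
 [2, -3],
 [-2, 0]]

For real matrices with standard dot products, the defining identity <Ax, y> = <x, A^* y> gives (Ax)^T y = x^T (A^*) y, i.e. x^T A^T y = x^T (A^*) y. Since this holds for all x, y, we must have A^* = A^T. Therefore
A^* =
[[0, -3],
 [2, -3],
 [-2, 0]].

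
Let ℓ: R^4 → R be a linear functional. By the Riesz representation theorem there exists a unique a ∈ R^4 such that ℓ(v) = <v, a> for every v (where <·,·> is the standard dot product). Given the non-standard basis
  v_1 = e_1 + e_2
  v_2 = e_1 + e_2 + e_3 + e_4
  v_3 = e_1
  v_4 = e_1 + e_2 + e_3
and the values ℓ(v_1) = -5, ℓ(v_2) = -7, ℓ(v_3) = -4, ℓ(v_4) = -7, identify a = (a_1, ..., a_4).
a = (-4, -1, -2, 0)

Write a = (a_1, ..., a_4) in the standard basis. For each basis vector v_i, ℓ(v_i) = <v_i, a> is a linear equation in the a_j's. Collect the n equations into a matrix system V a = ℓ, where row i of V is v_i (expressed in the standard basis). Since V is invertible (lower-triangular with 1s on the diagonal, up to permutation), solve by back-substitution:
  V =
[[1, 1, 0, 0],
 [1, 1, 1, 1],
 [1, 0, 0, 0],
 [1, 1, 1, 0]]
  V a = (-5, -7, -4, -7)
Solving gives a = (-4, -1, -2, 0).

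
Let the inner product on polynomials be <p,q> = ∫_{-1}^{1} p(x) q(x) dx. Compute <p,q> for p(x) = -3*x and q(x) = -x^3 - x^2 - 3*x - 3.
<p,q> = 36/5

Expand the product: p(x)·q(x) = 3*x^4 + 3*x^3 + 9*x^2 + 9*x.
∫_{-1}^{1} of each monomial x^k gives [2/(k+1) if k even, 0 if k odd]. Integrating term-by-term (or equivalently evaluating the antiderivative F(x) = 3*x^5/5 + 3*x^4/4 + 3*x^3 + 9*x^2/2 at the endpoints):
  F(1) − F(−1) = 177/20 − (33/20) = 36/5.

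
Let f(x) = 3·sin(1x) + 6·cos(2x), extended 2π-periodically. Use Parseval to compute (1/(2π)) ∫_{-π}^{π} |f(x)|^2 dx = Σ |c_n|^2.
Σ |c_n|^2 = 45/2

Expand |f|^2 and use orthogonality of {sin(nx), cos(mx)} on [-π, π]:
  ∫_{-π}^{π} sin(nx)^2 dx = π, ∫ cos(mx)^2 dx = π, and cross terms integrate to 0.
So ∫_{-π}^{π} f(x)^2 dx = 3^2 · π + 6^2 · π = (9 + 36)π.
Divide by 2π: (9 + 36)/2 = 45/2.
By Parseval, this equals Σ |c_n|^2.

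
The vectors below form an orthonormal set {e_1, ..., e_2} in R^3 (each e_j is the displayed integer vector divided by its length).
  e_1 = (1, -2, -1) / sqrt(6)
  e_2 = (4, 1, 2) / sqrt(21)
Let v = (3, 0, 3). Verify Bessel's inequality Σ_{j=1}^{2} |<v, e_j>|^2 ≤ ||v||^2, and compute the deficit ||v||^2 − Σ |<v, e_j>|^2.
Σ |<v, e_j>|^2 = 108/7; ||v||^2 = 18; deficit = 18/7

Write each e_j = u_j / sqrt(<u_j, u_j>) where u_j is the displayed integer vector. Then <v, e_j> = <v, u_j> / sqrt(<u_j, u_j>), so |<v, e_j>|^2 = <v, u_j>^2 / <u_j, u_j>.
Coefficients: <v, e_1> = 0/sqrt(6), <v, e_2> = 18/sqrt(21).
Square and sum: Σ |<v, e_j>|^2 = 108/7.
Compute ||v||^2 = v·v = 18.
Deficit = 18 − 108/7 = 18/7 ≥ 0, confirming Bessel's inequality. (The deficit equals ||v − Σ <v,e_j> e_j||^2, the squared distance from v to span{e_j}.)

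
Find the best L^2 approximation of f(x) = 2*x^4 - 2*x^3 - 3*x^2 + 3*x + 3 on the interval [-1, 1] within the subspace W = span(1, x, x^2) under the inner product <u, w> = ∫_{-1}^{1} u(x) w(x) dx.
g(x) = -9*x^2/7 + 9*x/5 + 99/35

The best approximation g ∈ W is the orthogonal projection of f onto W. Writing g = a_0 + a_1 x + a_2 x^2, the coefficients solve the normal equations G · a = b where
  G_{ij} = <φ_i, φ_j> and b_i = <f, φ_i>, with φ_0 = 1, φ_1 = x, φ_2 = x^2.
G =
  [2, 0, 2/3]
  [0, 2/3, 0]
  [2/3, 0, 2/5],
b = (24/5, 6/5, 48/35).
Solving gives a_0 = 99/35, a_1 = 9/5, a_2 = -9/7, so
  g(x) = -9*x^2/7 + 9*x/5 + 99/35.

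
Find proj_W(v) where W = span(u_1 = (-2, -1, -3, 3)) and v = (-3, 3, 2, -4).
proj_W(v) = (30/23, 15/23, 45/23, -45/23)

Set up U = [u_1 | ... | u_1] ∈ R^(4×1). The projector onto W = col(U) is P = U (U^T U)^(-1) U^T.
Compute U^T U =
  [23],
and U^T v = (-15).
Solve U^T U · c = U^T v for the coefficients: c = (-15/23). The projection is proj_W(v) = U c.
Check: (v - proj_W(v)) · u_1 = 0  (should be 0).
Result: proj_W(v) = (30/23, 15/23, 45/23, -45/23).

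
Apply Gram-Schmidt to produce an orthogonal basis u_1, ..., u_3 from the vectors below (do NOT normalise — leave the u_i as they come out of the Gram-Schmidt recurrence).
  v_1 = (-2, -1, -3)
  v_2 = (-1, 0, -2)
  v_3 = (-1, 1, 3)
Orthogonal basis:
  u_1 = (-2, -1, -3)
  u_2 = (1/7, 4/7, -2/7)
  u_3 = (-2, 1, 1)

Apply the Gram-Schmidt recurrence
  u_1 = v_1
  u_i = v_i − Σ_{j<i} ((v_i · u_j) / (u_j · u_j)) · u_j.

Step by step this gives:
  u_1 = (-2, -1, -3)
  u_2 = (1/7, 4/7, -2/7)
  u_3 = (-2, 1, 1)

Orthogonality check:
  u_2 · u_1 = 0 (should be 0)
  u_3 · u_1 = 0 (should be 0)
  u_3 · u_2 = 0 (should be 0)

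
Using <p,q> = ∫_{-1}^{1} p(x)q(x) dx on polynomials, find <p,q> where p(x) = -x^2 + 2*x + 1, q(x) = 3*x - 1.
<p,q> = 8/3

Expand the product: p(x)·q(x) = -3*x^3 + 7*x^2 + x - 1.
∫_{-1}^{1} of each monomial x^k gives [2/(k+1) if k even, 0 if k odd]. Integrating term-by-term (or equivalently evaluating the antiderivative F(x) = -3*x^4/4 + 7*x^3/3 + x^2/2 - x at the endpoints):
  F(1) − F(−1) = 13/12 − (-19/12) = 8/3.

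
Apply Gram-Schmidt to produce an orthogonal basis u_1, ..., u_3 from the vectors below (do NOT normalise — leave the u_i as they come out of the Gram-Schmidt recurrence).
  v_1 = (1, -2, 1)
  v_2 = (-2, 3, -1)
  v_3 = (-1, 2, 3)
Orthogonal basis:
  u_1 = (1, -2, 1)
  u_2 = (-1/2, 0, 1/2)
  u_3 = (4/3, 4/3, 4/3)

Apply the Gram-Schmidt recurrence
  u_1 = v_1
  u_i = v_i − Σ_{j<i} ((v_i · u_j) / (u_j · u_j)) · u_j.

Step by step this gives:
  u_1 = (1, -2, 1)
  u_2 = (-1/2, 0, 1/2)
  u_3 = (4/3, 4/3, 4/3)

Orthogonality check:
  u_2 · u_1 = 0 (should be 0)
  u_3 · u_1 = 0 (should be 0)
  u_3 · u_2 = 0 (should be 0)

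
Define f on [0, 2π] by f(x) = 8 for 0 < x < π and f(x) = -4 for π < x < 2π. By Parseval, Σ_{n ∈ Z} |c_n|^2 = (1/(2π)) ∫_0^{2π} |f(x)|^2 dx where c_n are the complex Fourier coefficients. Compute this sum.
Σ |c_n|^2 = 40

Parseval equates the L^2 energy of f (normalised by 1/(2π)) with the ℓ^2 sum of its Fourier coefficients: (1/(2π)) ∫_0^{2π} |f|^2 = Σ |c_n|^2.
Compute the left side: (1/(2π)) [∫_0^π 8^2 dx + ∫_π^{2π} (-4)^2 dx] = (1/(2π)) · (64π + 16π) = (64 + 16)/2 = 40.
So Σ_{n ∈ Z} |c_n|^2 = 40.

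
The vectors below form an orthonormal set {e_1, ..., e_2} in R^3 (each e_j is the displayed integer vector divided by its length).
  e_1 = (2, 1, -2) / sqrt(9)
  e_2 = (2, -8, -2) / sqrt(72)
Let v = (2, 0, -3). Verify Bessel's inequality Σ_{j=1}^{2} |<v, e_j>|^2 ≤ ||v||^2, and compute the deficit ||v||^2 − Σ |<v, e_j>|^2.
Σ |<v, e_j>|^2 = 25/2; ||v||^2 = 13; deficit = 1/2

Write each e_j = u_j / sqrt(<u_j, u_j>) where u_j is the displayed integer vector. Then <v, e_j> = <v, u_j> / sqrt(<u_j, u_j>), so |<v, e_j>|^2 = <v, u_j>^2 / <u_j, u_j>.
Coefficients: <v, e_1> = 10/sqrt(9), <v, e_2> = 10/sqrt(72).
Square and sum: Σ |<v, e_j>|^2 = 25/2.
Compute ||v||^2 = v·v = 13.
Deficit = 13 − 25/2 = 1/2 ≥ 0, confirming Bessel's inequality. (The deficit equals ||v − Σ <v,e_j> e_j||^2, the squared distance from v to span{e_j}.)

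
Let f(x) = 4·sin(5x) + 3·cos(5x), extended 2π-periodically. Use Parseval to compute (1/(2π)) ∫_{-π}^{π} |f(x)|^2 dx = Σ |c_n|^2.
Σ |c_n|^2 = 25/2

Expand |f|^2 and use orthogonality of {sin(nx), cos(mx)} on [-π, π]:
  ∫_{-π}^{π} sin(nx)^2 dx = π, ∫ cos(mx)^2 dx = π, and cross terms integrate to 0.
So ∫_{-π}^{π} f(x)^2 dx = 4^2 · π + 3^2 · π = (16 + 9)π.
Divide by 2π: (16 + 9)/2 = 25/2.
By Parseval, this equals Σ |c_n|^2.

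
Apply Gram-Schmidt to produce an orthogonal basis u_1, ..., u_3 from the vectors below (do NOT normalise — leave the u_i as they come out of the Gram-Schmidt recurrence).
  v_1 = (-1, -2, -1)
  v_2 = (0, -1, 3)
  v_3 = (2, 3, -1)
Orthogonal basis:
  u_1 = (-1, -2, -1)
  u_2 = (-1/6, -4/3, 17/6)
  u_3 = (42/59, -18/59, -6/59)

Apply the Gram-Schmidt recurrence
  u_1 = v_1
  u_i = v_i − Σ_{j<i} ((v_i · u_j) / (u_j · u_j)) · u_j.

Step by step this gives:
  u_1 = (-1, -2, -1)
  u_2 = (-1/6, -4/3, 17/6)
  u_3 = (42/59, -18/59, -6/59)

Orthogonality check:
  u_2 · u_1 = 0 (should be 0)
  u_3 · u_1 = 0 (should be 0)
  u_3 · u_2 = 0 (should be 0)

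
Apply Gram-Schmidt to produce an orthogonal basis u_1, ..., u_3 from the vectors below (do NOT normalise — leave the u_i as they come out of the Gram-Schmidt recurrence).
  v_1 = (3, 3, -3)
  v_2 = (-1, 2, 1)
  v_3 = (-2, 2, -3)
Orthogonal basis:
  u_1 = (3, 3, -3)
  u_2 = (-1, 2, 1)
  u_3 = (-5/2, 0, -5/2)

Apply the Gram-Schmidt recurrence
  u_1 = v_1
  u_i = v_i − Σ_{j<i} ((v_i · u_j) / (u_j · u_j)) · u_j.

Step by step this gives:
  u_1 = (3, 3, -3)
  u_2 = (-1, 2, 1)
  u_3 = (-5/2, 0, -5/2)

Orthogonality check:
  u_2 · u_1 = 0 (should be 0)
  u_3 · u_1 = 0 (should be 0)
  u_3 · u_2 = 0 (should be 0)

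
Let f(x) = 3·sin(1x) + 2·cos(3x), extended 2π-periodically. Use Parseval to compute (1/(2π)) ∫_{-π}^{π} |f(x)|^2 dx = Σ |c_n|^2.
Σ |c_n|^2 = 13/2

Expand |f|^2 and use orthogonality of {sin(nx), cos(mx)} on [-π, π]:
  ∫_{-π}^{π} sin(nx)^2 dx = π, ∫ cos(mx)^2 dx = π, and cross terms integrate to 0.
So ∫_{-π}^{π} f(x)^2 dx = 3^2 · π + 2^2 · π = (9 + 4)π.
Divide by 2π: (9 + 4)/2 = 13/2.
By Parseval, this equals Σ |c_n|^2.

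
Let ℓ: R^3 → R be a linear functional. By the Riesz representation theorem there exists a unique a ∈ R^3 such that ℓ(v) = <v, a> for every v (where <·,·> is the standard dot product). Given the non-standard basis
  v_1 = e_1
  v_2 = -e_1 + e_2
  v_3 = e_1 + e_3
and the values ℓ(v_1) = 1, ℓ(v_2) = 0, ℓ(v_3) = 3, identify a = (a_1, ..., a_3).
a = (1, 1, 2)

Write a = (a_1, ..., a_3) in the standard basis. For each basis vector v_i, ℓ(v_i) = <v_i, a> is a linear equation in the a_j's. Collect the n equations into a matrix system V a = ℓ, where row i of V is v_i (expressed in the standard basis). Since V is invertible (lower-triangular with 1s on the diagonal, up to permutation), solve by back-substitution:
  V =
[[1, 0, 0],
 [-1, 1, 0],
 [1, 0, 1]]
  V a = (1, 0, 3)
Solving gives a = (1, 1, 2).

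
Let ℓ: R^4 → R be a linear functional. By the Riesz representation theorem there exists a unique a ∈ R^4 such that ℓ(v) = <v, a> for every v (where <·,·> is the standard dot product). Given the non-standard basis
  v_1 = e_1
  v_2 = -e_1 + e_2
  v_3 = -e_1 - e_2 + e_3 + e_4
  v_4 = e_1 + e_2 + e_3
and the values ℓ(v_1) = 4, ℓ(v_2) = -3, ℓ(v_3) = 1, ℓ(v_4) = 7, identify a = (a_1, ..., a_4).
a = (4, 1, 2, 4)

Write a = (a_1, ..., a_4) in the standard basis. For each basis vector v_i, ℓ(v_i) = <v_i, a> is a linear equation in the a_j's. Collect the n equations into a matrix system V a = ℓ, where row i of V is v_i (expressed in the standard basis). Since V is invertible (lower-triangular with 1s on the diagonal, up to permutation), solve by back-substitution:
  V =
[[1, 0, 0, 0],
 [-1, 1, 0, 0],
 [-1, -1, 1, 1],
 [1, 1, 1, 0]]
  V a = (4, -3, 1, 7)
Solving gives a = (4, 1, 2, 4).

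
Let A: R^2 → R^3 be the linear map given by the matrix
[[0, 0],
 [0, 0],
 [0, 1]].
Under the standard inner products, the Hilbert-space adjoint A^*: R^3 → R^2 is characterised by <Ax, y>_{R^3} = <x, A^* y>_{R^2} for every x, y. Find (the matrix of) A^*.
A^* = A^T =
[[0, 0, 0],
 [0, 0, 1]]

For real matrices with standard dot products, the defining identity <Ax, y> = <x, A^* y> gives (Ax)^T y = x^T (A^*) y, i.e. x^T A^T y = x^T (A^*) y. Since this holds for all x, y, we must have A^* = A^T. Therefore
A^* =
[[0, 0, 0],
 [0, 0, 1]].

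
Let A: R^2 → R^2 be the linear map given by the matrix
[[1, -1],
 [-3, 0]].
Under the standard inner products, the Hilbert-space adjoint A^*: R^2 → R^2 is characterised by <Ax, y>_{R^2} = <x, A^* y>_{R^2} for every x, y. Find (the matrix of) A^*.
A^* = A^T =
[[1, -3],
 [-1, 0]]

For real matrices with standard dot products, the defining identity <Ax, y> = <x, A^* y> gives (Ax)^T y = x^T (A^*) y, i.e. x^T A^T y = x^T (A^*) y. Since this holds for all x, y, we must have A^* = A^T. Therefore
A^* =
[[1, -3],
 [-1, 0]].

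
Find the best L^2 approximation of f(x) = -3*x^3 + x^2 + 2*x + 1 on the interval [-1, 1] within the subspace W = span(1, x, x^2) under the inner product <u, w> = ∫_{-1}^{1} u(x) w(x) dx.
g(x) = x^2 + x/5 + 1

The best approximation g ∈ W is the orthogonal projection of f onto W. Writing g = a_0 + a_1 x + a_2 x^2, the coefficients solve the normal equations G · a = b where
  G_{ij} = <φ_i, φ_j> and b_i = <f, φ_i>, with φ_0 = 1, φ_1 = x, φ_2 = x^2.
G =
  [2, 0, 2/3]
  [0, 2/3, 0]
  [2/3, 0, 2/5],
b = (8/3, 2/15, 16/15).
Solving gives a_0 = 1, a_1 = 1/5, a_2 = 1, so
  g(x) = x^2 + x/5 + 1.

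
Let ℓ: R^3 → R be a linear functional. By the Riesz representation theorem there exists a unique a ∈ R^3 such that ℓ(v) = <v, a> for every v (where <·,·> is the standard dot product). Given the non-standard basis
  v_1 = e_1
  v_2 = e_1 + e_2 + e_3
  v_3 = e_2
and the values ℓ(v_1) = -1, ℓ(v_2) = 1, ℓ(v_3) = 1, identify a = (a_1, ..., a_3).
a = (-1, 1, 1)

Write a = (a_1, ..., a_3) in the standard basis. For each basis vector v_i, ℓ(v_i) = <v_i, a> is a linear equation in the a_j's. Collect the n equations into a matrix system V a = ℓ, where row i of V is v_i (expressed in the standard basis). Since V is invertible (lower-triangular with 1s on the diagonal, up to permutation), solve by back-substitution:
  V =
[[1, 0, 0],
 [1, 1, 1],
 [0, 1, 0]]
  V a = (-1, 1, 1)
Solving gives a = (-1, 1, 1).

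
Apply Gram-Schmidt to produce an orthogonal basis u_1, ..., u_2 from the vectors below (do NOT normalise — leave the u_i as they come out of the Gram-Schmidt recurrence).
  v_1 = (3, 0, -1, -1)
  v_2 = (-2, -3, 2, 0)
Orthogonal basis:
  u_1 = (3, 0, -1, -1)
  u_2 = (2/11, -3, 14/11, -8/11)

Apply the Gram-Schmidt recurrence
  u_1 = v_1
  u_i = v_i − Σ_{j<i} ((v_i · u_j) / (u_j · u_j)) · u_j.

Step by step this gives:
  u_1 = (3, 0, -1, -1)
  u_2 = (2/11, -3, 14/11, -8/11)

Orthogonality check:
  u_2 · u_1 = 0 (should be 0)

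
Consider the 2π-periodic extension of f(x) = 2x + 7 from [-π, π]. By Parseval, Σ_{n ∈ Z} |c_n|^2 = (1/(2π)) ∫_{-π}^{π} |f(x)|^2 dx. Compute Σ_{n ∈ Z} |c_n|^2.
Σ |c_n|^2 = 4π^2/3 + 49

Expand and integrate term by term over [-π, π]:
  ∫ (2x)^2 dx = 4·(2π^3/3); ∫ 2·2·(7)·x dx = 0 (odd integrand); ∫ 7^2 dx = 49·2π.
So (1/(2π)) ∫_{-π}^{π} (2x + 7)^2 dx = 4π^2/3 + 49 = 4π^2/3 + 49.
Parseval ⇒ Σ |c_n|^2 = 4π^2/3 + 49.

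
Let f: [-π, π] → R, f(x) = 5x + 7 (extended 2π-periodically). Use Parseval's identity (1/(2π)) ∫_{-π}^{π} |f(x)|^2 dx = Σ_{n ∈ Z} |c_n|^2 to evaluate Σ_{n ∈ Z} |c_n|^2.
Σ |c_n|^2 = 25π^2/3 + 49

Expand and integrate term by term over [-π, π]:
  ∫ (5x)^2 dx = 25·(2π^3/3); ∫ 2·5·(7)·x dx = 0 (odd integrand); ∫ 7^2 dx = 49·2π.
So (1/(2π)) ∫_{-π}^{π} (5x + 7)^2 dx = 25π^2/3 + 49 = 25π^2/3 + 49.
Parseval ⇒ Σ |c_n|^2 = 25π^2/3 + 49.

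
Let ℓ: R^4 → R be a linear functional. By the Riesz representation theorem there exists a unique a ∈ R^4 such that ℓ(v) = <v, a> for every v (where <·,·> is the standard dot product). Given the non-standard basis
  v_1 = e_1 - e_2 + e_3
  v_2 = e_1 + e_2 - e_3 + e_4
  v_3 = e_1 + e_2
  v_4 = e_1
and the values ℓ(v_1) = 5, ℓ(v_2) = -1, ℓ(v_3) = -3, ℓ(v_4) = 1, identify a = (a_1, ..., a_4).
a = (1, -4, 0, 2)

Write a = (a_1, ..., a_4) in the standard basis. For each basis vector v_i, ℓ(v_i) = <v_i, a> is a linear equation in the a_j's. Collect the n equations into a matrix system V a = ℓ, where row i of V is v_i (expressed in the standard basis). Since V is invertible (lower-triangular with 1s on the diagonal, up to permutation), solve by back-substitution:
  V =
[[1, -1, 1, 0],
 [1, 1, -1, 1],
 [1, 1, 0, 0],
 [1, 0, 0, 0]]
  V a = (5, -1, -3, 1)
Solving gives a = (1, -4, 0, 2).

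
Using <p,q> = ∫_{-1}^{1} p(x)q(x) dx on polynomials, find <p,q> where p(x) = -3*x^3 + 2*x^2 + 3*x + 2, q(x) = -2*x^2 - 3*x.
<p,q> = -20/3

Expand the product: p(x)·q(x) = 6*x^5 + 5*x^4 - 12*x^3 - 13*x^2 - 6*x.
∫_{-1}^{1} of each monomial x^k gives [2/(k+1) if k even, 0 if k odd]. Integrating term-by-term (or equivalently evaluating the antiderivative F(x) = x^6 + x^5 - 3*x^4 - 13*x^3/3 - 3*x^2 at the endpoints):
  F(1) − F(−1) = -25/3 − (-5/3) = -20/3.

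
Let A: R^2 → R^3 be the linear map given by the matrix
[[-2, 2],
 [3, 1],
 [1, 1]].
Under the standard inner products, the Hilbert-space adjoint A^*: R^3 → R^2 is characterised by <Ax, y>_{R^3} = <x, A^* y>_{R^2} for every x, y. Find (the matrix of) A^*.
A^* = A^T =
[[-2, 3, 1],
 [2, 1, 1]]

For real matrices with standard dot products, the defining identity <Ax, y> = <x, A^* y> gives (Ax)^T y = x^T (A^*) y, i.e. x^T A^T y = x^T (A^*) y. Since this holds for all x, y, we must have A^* = A^T. Therefore
A^* =
[[-2, 3, 1],
 [2, 1, 1]].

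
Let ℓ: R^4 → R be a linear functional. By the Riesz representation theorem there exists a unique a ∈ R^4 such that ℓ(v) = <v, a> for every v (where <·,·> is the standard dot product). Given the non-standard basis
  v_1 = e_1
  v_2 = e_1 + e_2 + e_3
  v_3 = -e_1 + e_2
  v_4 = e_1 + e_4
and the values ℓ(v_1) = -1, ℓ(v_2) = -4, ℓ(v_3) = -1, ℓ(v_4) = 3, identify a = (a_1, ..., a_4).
a = (-1, -2, -1, 4)

Write a = (a_1, ..., a_4) in the standard basis. For each basis vector v_i, ℓ(v_i) = <v_i, a> is a linear equation in the a_j's. Collect the n equations into a matrix system V a = ℓ, where row i of V is v_i (expressed in the standard basis). Since V is invertible (lower-triangular with 1s on the diagonal, up to permutation), solve by back-substitution:
  V =
[[1, 0, 0, 0],
 [1, 1, 1, 0],
 [-1, 1, 0, 0],
 [1, 0, 0, 1]]
  V a = (-1, -4, -1, 3)
Solving gives a = (-1, -2, -1, 4).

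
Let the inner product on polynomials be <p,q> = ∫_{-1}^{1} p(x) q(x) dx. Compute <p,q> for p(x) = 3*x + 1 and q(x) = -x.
<p,q> = -2

Expand the product: p(x)·q(x) = -3*x^2 - x.
∫_{-1}^{1} of each monomial x^k gives [2/(k+1) if k even, 0 if k odd]. Integrating term-by-term (or equivalently evaluating the antiderivative F(x) = -x^3 - x^2/2 at the endpoints):
  F(1) − F(−1) = -3/2 − (1/2) = -2.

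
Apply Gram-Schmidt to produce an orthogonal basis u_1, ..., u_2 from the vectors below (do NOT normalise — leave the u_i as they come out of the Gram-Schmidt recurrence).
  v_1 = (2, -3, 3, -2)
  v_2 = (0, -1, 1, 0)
Orthogonal basis:
  u_1 = (2, -3, 3, -2)
  u_2 = (-6/13, -4/13, 4/13, 6/13)

Apply the Gram-Schmidt recurrence
  u_1 = v_1
  u_i = v_i − Σ_{j<i} ((v_i · u_j) / (u_j · u_j)) · u_j.

Step by step this gives:
  u_1 = (2, -3, 3, -2)
  u_2 = (-6/13, -4/13, 4/13, 6/13)

Orthogonality check:
  u_2 · u_1 = 0 (should be 0)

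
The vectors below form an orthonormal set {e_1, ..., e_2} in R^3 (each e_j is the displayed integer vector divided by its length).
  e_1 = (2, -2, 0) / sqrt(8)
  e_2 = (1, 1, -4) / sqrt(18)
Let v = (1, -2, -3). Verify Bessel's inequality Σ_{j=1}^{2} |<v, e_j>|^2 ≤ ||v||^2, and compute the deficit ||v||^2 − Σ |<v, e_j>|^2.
Σ |<v, e_j>|^2 = 101/9; ||v||^2 = 14; deficit = 25/9

Write each e_j = u_j / sqrt(<u_j, u_j>) where u_j is the displayed integer vector. Then <v, e_j> = <v, u_j> / sqrt(<u_j, u_j>), so |<v, e_j>|^2 = <v, u_j>^2 / <u_j, u_j>.
Coefficients: <v, e_1> = 6/sqrt(8), <v, e_2> = 11/sqrt(18).
Square and sum: Σ |<v, e_j>|^2 = 101/9.
Compute ||v||^2 = v·v = 14.
Deficit = 14 − 101/9 = 25/9 ≥ 0, confirming Bessel's inequality. (The deficit equals ||v − Σ <v,e_j> e_j||^2, the squared distance from v to span{e_j}.)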